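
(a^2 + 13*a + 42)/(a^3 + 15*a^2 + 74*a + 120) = (a + 7)/(a^2 + 9*a + 20)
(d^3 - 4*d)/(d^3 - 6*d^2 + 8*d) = (d + 2)/(d - 4)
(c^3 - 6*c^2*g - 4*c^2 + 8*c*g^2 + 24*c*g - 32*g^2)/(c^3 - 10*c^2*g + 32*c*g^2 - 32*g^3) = (c - 4)/(c - 4*g)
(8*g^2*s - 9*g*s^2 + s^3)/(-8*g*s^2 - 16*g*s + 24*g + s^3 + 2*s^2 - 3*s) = s*(-g + s)/(s^2 + 2*s - 3)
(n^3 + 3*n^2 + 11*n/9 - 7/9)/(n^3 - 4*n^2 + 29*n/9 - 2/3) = (3*n^2 + 10*n + 7)/(3*n^2 - 11*n + 6)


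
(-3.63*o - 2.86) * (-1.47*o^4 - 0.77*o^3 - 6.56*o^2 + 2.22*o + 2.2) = 5.3361*o^5 + 6.9993*o^4 + 26.015*o^3 + 10.703*o^2 - 14.3352*o - 6.292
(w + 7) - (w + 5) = 2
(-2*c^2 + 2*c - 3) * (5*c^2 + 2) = -10*c^4 + 10*c^3 - 19*c^2 + 4*c - 6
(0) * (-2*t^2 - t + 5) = 0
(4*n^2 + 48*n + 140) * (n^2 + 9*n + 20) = 4*n^4 + 84*n^3 + 652*n^2 + 2220*n + 2800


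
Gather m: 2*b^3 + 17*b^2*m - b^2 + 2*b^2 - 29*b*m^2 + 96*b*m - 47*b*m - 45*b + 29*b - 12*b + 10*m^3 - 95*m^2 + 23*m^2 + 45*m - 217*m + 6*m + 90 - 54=2*b^3 + b^2 - 28*b + 10*m^3 + m^2*(-29*b - 72) + m*(17*b^2 + 49*b - 166) + 36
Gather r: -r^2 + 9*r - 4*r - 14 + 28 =-r^2 + 5*r + 14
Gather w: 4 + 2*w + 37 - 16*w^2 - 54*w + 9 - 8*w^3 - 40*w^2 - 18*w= -8*w^3 - 56*w^2 - 70*w + 50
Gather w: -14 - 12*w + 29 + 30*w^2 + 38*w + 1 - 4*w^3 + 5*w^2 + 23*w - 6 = -4*w^3 + 35*w^2 + 49*w + 10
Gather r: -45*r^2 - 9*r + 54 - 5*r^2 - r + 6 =-50*r^2 - 10*r + 60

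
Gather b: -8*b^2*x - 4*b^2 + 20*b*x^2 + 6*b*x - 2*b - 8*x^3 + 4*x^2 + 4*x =b^2*(-8*x - 4) + b*(20*x^2 + 6*x - 2) - 8*x^3 + 4*x^2 + 4*x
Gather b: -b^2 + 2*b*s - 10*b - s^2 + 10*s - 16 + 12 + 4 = -b^2 + b*(2*s - 10) - s^2 + 10*s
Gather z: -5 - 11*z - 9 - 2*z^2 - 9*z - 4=-2*z^2 - 20*z - 18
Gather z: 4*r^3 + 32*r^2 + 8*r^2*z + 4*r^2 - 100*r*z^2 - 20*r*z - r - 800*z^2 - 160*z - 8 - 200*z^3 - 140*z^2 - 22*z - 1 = 4*r^3 + 36*r^2 - r - 200*z^3 + z^2*(-100*r - 940) + z*(8*r^2 - 20*r - 182) - 9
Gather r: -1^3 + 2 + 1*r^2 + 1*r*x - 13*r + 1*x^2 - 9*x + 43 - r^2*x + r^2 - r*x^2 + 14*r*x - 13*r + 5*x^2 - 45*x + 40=r^2*(2 - x) + r*(-x^2 + 15*x - 26) + 6*x^2 - 54*x + 84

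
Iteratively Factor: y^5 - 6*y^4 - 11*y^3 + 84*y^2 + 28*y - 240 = (y + 3)*(y^4 - 9*y^3 + 16*y^2 + 36*y - 80) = (y - 5)*(y + 3)*(y^3 - 4*y^2 - 4*y + 16) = (y - 5)*(y + 2)*(y + 3)*(y^2 - 6*y + 8) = (y - 5)*(y - 2)*(y + 2)*(y + 3)*(y - 4)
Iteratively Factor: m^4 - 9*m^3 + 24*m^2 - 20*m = (m - 2)*(m^3 - 7*m^2 + 10*m) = m*(m - 2)*(m^2 - 7*m + 10) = m*(m - 5)*(m - 2)*(m - 2)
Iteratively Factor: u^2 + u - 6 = (u - 2)*(u + 3)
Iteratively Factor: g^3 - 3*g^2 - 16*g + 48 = (g - 3)*(g^2 - 16) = (g - 3)*(g + 4)*(g - 4)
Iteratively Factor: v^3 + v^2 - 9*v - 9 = (v + 1)*(v^2 - 9) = (v - 3)*(v + 1)*(v + 3)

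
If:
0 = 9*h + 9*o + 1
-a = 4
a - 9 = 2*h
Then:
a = -4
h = -13/2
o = 115/18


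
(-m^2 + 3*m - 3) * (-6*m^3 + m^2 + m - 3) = 6*m^5 - 19*m^4 + 20*m^3 + 3*m^2 - 12*m + 9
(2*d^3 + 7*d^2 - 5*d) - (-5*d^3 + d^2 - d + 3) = 7*d^3 + 6*d^2 - 4*d - 3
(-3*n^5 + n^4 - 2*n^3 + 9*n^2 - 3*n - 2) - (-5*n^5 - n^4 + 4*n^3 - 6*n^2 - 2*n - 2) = 2*n^5 + 2*n^4 - 6*n^3 + 15*n^2 - n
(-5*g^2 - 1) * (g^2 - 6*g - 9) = -5*g^4 + 30*g^3 + 44*g^2 + 6*g + 9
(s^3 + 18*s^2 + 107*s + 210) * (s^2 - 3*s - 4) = s^5 + 15*s^4 + 49*s^3 - 183*s^2 - 1058*s - 840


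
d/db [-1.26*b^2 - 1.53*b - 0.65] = -2.52*b - 1.53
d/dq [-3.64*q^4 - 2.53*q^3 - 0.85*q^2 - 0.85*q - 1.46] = -14.56*q^3 - 7.59*q^2 - 1.7*q - 0.85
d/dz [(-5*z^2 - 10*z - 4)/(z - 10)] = (-5*z^2 + 100*z + 104)/(z^2 - 20*z + 100)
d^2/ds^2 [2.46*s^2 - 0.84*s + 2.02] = 4.92000000000000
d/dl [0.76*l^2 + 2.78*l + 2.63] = 1.52*l + 2.78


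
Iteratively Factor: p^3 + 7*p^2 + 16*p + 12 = (p + 3)*(p^2 + 4*p + 4) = (p + 2)*(p + 3)*(p + 2)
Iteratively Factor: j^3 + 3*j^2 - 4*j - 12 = (j + 3)*(j^2 - 4) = (j + 2)*(j + 3)*(j - 2)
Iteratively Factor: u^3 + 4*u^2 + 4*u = (u + 2)*(u^2 + 2*u) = (u + 2)^2*(u)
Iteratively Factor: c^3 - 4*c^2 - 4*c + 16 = (c - 4)*(c^2 - 4) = (c - 4)*(c + 2)*(c - 2)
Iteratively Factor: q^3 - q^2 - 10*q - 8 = (q + 1)*(q^2 - 2*q - 8) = (q + 1)*(q + 2)*(q - 4)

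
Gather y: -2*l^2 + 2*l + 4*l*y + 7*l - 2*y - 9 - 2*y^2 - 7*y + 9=-2*l^2 + 9*l - 2*y^2 + y*(4*l - 9)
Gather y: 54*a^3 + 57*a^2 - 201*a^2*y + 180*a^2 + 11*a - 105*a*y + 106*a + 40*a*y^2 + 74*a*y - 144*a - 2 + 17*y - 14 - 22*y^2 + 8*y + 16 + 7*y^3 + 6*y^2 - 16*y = 54*a^3 + 237*a^2 - 27*a + 7*y^3 + y^2*(40*a - 16) + y*(-201*a^2 - 31*a + 9)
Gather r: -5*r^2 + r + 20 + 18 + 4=-5*r^2 + r + 42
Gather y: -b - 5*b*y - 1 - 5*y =-b + y*(-5*b - 5) - 1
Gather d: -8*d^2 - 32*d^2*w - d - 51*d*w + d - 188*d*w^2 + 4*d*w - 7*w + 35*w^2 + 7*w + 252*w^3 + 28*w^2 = d^2*(-32*w - 8) + d*(-188*w^2 - 47*w) + 252*w^3 + 63*w^2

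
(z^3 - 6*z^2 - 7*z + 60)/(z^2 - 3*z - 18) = (z^2 - 9*z + 20)/(z - 6)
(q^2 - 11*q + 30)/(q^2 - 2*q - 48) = (-q^2 + 11*q - 30)/(-q^2 + 2*q + 48)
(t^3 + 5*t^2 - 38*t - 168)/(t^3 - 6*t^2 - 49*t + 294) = (t + 4)/(t - 7)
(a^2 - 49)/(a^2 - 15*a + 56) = (a + 7)/(a - 8)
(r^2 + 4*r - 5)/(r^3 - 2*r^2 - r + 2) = (r + 5)/(r^2 - r - 2)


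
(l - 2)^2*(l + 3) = l^3 - l^2 - 8*l + 12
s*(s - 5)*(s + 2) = s^3 - 3*s^2 - 10*s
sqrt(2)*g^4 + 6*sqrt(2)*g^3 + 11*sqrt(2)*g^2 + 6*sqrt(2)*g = g*(g + 2)*(g + 3)*(sqrt(2)*g + sqrt(2))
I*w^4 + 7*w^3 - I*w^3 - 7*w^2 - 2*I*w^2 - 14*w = w*(w - 2)*(w - 7*I)*(I*w + I)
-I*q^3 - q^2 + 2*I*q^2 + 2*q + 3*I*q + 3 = (q - 3)*(q - I)*(-I*q - I)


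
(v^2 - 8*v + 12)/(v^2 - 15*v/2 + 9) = 2*(v - 2)/(2*v - 3)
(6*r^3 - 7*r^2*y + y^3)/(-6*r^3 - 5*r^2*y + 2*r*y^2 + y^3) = (-r + y)/(r + y)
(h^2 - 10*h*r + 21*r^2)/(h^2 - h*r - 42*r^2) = (h - 3*r)/(h + 6*r)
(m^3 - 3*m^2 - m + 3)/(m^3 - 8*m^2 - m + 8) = (m - 3)/(m - 8)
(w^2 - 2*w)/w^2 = (w - 2)/w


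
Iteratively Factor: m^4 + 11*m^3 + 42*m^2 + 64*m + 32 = (m + 4)*(m^3 + 7*m^2 + 14*m + 8) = (m + 2)*(m + 4)*(m^2 + 5*m + 4) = (m + 2)*(m + 4)^2*(m + 1)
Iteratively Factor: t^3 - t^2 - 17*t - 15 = (t + 1)*(t^2 - 2*t - 15) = (t - 5)*(t + 1)*(t + 3)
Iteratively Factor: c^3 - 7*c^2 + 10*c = (c)*(c^2 - 7*c + 10) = c*(c - 5)*(c - 2)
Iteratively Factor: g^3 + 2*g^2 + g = (g + 1)*(g^2 + g) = g*(g + 1)*(g + 1)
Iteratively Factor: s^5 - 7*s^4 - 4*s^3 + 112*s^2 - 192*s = (s - 4)*(s^4 - 3*s^3 - 16*s^2 + 48*s) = (s - 4)*(s + 4)*(s^3 - 7*s^2 + 12*s) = (s - 4)*(s - 3)*(s + 4)*(s^2 - 4*s) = s*(s - 4)*(s - 3)*(s + 4)*(s - 4)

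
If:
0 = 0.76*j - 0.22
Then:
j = 0.29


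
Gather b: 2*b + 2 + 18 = 2*b + 20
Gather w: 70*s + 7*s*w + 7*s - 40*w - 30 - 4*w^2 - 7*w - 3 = 77*s - 4*w^2 + w*(7*s - 47) - 33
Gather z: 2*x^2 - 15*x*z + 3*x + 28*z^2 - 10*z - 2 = 2*x^2 + 3*x + 28*z^2 + z*(-15*x - 10) - 2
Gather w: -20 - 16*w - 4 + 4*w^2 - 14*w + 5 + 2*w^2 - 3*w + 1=6*w^2 - 33*w - 18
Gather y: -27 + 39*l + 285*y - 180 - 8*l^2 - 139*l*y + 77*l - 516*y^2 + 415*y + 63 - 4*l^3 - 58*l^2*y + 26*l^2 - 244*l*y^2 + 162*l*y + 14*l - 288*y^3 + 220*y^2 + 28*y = -4*l^3 + 18*l^2 + 130*l - 288*y^3 + y^2*(-244*l - 296) + y*(-58*l^2 + 23*l + 728) - 144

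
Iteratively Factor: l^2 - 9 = (l - 3)*(l + 3)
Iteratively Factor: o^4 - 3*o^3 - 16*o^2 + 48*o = (o)*(o^3 - 3*o^2 - 16*o + 48) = o*(o - 4)*(o^2 + o - 12) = o*(o - 4)*(o + 4)*(o - 3)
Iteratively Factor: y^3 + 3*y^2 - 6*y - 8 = (y + 4)*(y^2 - y - 2) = (y + 1)*(y + 4)*(y - 2)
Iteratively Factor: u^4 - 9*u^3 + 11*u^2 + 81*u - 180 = (u - 5)*(u^3 - 4*u^2 - 9*u + 36) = (u - 5)*(u - 4)*(u^2 - 9) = (u - 5)*(u - 4)*(u + 3)*(u - 3)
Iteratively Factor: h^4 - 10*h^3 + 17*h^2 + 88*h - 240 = (h - 4)*(h^3 - 6*h^2 - 7*h + 60) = (h - 5)*(h - 4)*(h^2 - h - 12) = (h - 5)*(h - 4)^2*(h + 3)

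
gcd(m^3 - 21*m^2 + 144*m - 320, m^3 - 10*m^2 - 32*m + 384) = m^2 - 16*m + 64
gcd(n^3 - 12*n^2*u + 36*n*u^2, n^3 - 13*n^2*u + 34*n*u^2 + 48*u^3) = -n + 6*u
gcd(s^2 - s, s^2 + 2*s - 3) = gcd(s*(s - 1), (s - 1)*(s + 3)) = s - 1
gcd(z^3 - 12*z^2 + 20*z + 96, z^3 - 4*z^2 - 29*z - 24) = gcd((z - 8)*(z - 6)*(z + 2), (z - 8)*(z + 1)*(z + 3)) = z - 8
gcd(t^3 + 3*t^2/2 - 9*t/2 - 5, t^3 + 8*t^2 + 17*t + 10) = t + 1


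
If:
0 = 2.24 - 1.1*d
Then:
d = 2.04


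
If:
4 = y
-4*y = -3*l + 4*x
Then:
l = 4*x/3 + 16/3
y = 4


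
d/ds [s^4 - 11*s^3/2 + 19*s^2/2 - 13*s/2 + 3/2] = 4*s^3 - 33*s^2/2 + 19*s - 13/2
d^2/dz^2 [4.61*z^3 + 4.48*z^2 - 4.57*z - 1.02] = 27.66*z + 8.96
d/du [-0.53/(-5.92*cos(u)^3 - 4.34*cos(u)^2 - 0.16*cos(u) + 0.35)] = (9.4128*cos(u)^2 + 4.6004*cos(u) + 0.0848)*sin(u)/(5.92*cos(u)^3 + 4.34*cos(u)^2 + 0.16*cos(u) - 0.35)^2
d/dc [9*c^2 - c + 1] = 18*c - 1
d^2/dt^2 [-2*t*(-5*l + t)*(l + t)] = 16*l - 12*t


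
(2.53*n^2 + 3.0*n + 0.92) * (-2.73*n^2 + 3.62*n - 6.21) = -6.9069*n^4 + 0.9686*n^3 - 7.3629*n^2 - 15.2996*n - 5.7132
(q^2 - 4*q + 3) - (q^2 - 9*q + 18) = 5*q - 15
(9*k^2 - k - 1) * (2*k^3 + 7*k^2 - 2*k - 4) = 18*k^5 + 61*k^4 - 27*k^3 - 41*k^2 + 6*k + 4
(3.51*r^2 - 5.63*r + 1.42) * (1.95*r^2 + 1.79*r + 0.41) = 6.8445*r^4 - 4.6956*r^3 - 5.8696*r^2 + 0.2335*r + 0.5822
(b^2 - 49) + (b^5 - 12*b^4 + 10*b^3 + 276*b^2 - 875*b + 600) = b^5 - 12*b^4 + 10*b^3 + 277*b^2 - 875*b + 551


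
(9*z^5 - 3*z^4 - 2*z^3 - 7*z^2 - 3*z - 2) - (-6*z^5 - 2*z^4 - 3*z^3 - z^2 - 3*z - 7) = 15*z^5 - z^4 + z^3 - 6*z^2 + 5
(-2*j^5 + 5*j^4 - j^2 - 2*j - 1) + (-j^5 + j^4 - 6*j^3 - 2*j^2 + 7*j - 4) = -3*j^5 + 6*j^4 - 6*j^3 - 3*j^2 + 5*j - 5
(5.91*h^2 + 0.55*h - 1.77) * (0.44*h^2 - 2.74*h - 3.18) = 2.6004*h^4 - 15.9514*h^3 - 21.0796*h^2 + 3.1008*h + 5.6286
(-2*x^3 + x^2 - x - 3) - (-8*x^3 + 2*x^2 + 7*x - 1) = 6*x^3 - x^2 - 8*x - 2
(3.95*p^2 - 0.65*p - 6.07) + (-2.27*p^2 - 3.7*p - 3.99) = 1.68*p^2 - 4.35*p - 10.06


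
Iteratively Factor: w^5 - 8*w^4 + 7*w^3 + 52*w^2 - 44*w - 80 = (w + 1)*(w^4 - 9*w^3 + 16*w^2 + 36*w - 80) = (w - 5)*(w + 1)*(w^3 - 4*w^2 - 4*w + 16) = (w - 5)*(w + 1)*(w + 2)*(w^2 - 6*w + 8) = (w - 5)*(w - 4)*(w + 1)*(w + 2)*(w - 2)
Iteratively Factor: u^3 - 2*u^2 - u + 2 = (u + 1)*(u^2 - 3*u + 2) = (u - 1)*(u + 1)*(u - 2)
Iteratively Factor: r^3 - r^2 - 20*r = (r - 5)*(r^2 + 4*r) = r*(r - 5)*(r + 4)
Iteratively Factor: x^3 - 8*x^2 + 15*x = (x - 3)*(x^2 - 5*x) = x*(x - 3)*(x - 5)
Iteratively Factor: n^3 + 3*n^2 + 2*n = (n + 2)*(n^2 + n) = n*(n + 2)*(n + 1)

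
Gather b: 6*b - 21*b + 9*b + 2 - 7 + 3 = -6*b - 2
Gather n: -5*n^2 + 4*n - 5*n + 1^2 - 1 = -5*n^2 - n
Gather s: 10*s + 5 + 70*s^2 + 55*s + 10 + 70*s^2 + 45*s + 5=140*s^2 + 110*s + 20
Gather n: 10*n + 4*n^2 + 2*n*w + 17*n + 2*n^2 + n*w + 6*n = 6*n^2 + n*(3*w + 33)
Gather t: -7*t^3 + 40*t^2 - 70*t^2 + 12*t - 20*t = -7*t^3 - 30*t^2 - 8*t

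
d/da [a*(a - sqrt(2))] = 2*a - sqrt(2)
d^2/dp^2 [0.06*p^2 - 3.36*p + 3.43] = 0.120000000000000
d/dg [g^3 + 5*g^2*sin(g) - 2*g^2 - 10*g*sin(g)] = 5*g^2*cos(g) + 3*g^2 - 10*sqrt(2)*g*cos(g + pi/4) - 4*g - 10*sin(g)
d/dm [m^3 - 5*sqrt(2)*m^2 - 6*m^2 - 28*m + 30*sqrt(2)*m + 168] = 3*m^2 - 10*sqrt(2)*m - 12*m - 28 + 30*sqrt(2)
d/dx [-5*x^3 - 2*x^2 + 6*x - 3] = -15*x^2 - 4*x + 6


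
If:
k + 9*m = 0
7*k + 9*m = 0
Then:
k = 0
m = 0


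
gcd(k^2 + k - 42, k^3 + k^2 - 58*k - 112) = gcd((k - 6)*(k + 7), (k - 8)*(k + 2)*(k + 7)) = k + 7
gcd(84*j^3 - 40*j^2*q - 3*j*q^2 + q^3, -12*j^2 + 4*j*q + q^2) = -12*j^2 + 4*j*q + q^2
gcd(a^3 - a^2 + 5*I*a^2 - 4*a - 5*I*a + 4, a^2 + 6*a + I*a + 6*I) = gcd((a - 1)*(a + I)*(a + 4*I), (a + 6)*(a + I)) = a + I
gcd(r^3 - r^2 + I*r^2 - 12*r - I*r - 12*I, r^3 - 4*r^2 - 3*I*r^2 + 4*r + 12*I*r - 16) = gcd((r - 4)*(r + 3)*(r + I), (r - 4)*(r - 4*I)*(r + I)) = r^2 + r*(-4 + I) - 4*I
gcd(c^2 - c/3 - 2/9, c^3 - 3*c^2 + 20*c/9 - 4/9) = c - 2/3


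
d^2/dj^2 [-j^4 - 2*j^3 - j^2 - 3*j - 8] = -12*j^2 - 12*j - 2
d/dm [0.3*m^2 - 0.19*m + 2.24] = 0.6*m - 0.19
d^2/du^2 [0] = 0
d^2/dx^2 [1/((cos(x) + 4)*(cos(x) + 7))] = (-4*sin(x)^4 + 11*sin(x)^2 + 1397*cos(x)/4 - 33*cos(3*x)/4 + 179)/((cos(x) + 4)^3*(cos(x) + 7)^3)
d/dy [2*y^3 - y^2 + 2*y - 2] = 6*y^2 - 2*y + 2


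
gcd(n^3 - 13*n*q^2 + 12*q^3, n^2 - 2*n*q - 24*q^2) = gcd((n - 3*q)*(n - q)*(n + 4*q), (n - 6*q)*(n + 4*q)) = n + 4*q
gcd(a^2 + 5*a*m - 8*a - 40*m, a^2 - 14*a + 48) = a - 8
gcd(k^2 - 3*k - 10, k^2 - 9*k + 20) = k - 5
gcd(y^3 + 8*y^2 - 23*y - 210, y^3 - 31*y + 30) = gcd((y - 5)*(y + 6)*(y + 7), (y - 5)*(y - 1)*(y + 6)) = y^2 + y - 30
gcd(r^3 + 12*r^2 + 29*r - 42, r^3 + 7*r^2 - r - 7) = r^2 + 6*r - 7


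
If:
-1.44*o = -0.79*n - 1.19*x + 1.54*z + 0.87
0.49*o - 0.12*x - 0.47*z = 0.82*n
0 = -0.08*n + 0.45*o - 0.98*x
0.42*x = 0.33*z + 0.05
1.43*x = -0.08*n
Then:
No Solution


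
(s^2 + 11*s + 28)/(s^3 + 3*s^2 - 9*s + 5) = (s^2 + 11*s + 28)/(s^3 + 3*s^2 - 9*s + 5)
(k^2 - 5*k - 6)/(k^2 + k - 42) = (k + 1)/(k + 7)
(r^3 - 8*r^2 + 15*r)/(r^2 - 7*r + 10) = r*(r - 3)/(r - 2)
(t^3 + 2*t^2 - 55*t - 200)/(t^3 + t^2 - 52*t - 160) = (t + 5)/(t + 4)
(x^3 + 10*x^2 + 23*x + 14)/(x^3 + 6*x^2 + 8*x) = (x^2 + 8*x + 7)/(x*(x + 4))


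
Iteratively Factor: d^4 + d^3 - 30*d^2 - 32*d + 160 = (d - 5)*(d^3 + 6*d^2 - 32) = (d - 5)*(d - 2)*(d^2 + 8*d + 16) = (d - 5)*(d - 2)*(d + 4)*(d + 4)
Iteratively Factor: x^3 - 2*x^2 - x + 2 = (x + 1)*(x^2 - 3*x + 2) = (x - 1)*(x + 1)*(x - 2)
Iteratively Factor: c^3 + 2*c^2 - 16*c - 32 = (c + 2)*(c^2 - 16) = (c + 2)*(c + 4)*(c - 4)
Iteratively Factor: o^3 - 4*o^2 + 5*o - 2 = (o - 1)*(o^2 - 3*o + 2) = (o - 1)^2*(o - 2)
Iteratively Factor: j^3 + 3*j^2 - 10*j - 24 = (j + 2)*(j^2 + j - 12) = (j + 2)*(j + 4)*(j - 3)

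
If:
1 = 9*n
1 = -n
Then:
No Solution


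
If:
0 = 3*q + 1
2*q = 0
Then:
No Solution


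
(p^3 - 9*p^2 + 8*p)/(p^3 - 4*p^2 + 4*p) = (p^2 - 9*p + 8)/(p^2 - 4*p + 4)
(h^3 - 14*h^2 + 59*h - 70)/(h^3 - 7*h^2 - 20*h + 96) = (h^3 - 14*h^2 + 59*h - 70)/(h^3 - 7*h^2 - 20*h + 96)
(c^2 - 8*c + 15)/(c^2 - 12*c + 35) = (c - 3)/(c - 7)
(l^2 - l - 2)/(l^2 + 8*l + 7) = (l - 2)/(l + 7)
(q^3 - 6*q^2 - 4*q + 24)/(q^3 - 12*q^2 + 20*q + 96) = (q - 2)/(q - 8)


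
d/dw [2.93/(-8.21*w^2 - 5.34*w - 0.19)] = (48.1106*w + 15.6462)/(8.21*w^2 + 5.34*w + 0.19)^2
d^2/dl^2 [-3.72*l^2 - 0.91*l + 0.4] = -7.44000000000000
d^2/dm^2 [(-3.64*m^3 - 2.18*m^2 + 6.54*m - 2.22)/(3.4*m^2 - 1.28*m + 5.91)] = (1.13686837721616e-13*m^5 - 2.8421709430404e-14*m^4 + 266.586848*m^3 + 274.065552*m^2 - 1493.349624*m + 28.603932)/(39.304*m^6 - 44.3904*m^5 + 221.67048*m^4 - 156.419072*m^3 + 385.315452*m^2 - 134.123904*m + 206.425071)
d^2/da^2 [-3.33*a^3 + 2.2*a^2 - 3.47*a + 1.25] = 4.4 - 19.98*a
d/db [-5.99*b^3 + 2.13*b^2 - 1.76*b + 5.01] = -17.97*b^2 + 4.26*b - 1.76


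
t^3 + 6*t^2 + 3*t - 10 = (t - 1)*(t + 2)*(t + 5)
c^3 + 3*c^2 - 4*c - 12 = (c - 2)*(c + 2)*(c + 3)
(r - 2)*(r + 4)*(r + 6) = r^3 + 8*r^2 + 4*r - 48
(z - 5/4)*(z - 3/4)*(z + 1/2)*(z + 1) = z^4 - z^3/2 - 25*z^2/16 + 13*z/32 + 15/32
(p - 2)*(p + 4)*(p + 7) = p^3 + 9*p^2 + 6*p - 56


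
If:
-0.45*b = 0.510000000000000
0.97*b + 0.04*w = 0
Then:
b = -1.13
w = 27.48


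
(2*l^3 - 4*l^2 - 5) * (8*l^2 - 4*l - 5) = 16*l^5 - 40*l^4 + 6*l^3 - 20*l^2 + 20*l + 25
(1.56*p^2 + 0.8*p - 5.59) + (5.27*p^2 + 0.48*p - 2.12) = 6.83*p^2 + 1.28*p - 7.71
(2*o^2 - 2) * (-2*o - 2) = -4*o^3 - 4*o^2 + 4*o + 4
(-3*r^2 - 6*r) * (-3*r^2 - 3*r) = 9*r^4 + 27*r^3 + 18*r^2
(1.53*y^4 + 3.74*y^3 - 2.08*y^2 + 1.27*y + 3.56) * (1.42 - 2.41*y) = -3.6873*y^5 - 6.8408*y^4 + 10.3236*y^3 - 6.0143*y^2 - 6.7762*y + 5.0552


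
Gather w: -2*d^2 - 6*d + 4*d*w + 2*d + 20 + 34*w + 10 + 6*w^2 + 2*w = -2*d^2 - 4*d + 6*w^2 + w*(4*d + 36) + 30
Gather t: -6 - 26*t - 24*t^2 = -24*t^2 - 26*t - 6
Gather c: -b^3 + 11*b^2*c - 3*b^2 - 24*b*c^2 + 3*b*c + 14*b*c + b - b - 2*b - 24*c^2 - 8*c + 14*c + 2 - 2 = -b^3 - 3*b^2 - 2*b + c^2*(-24*b - 24) + c*(11*b^2 + 17*b + 6)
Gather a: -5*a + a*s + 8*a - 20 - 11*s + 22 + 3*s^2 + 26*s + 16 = a*(s + 3) + 3*s^2 + 15*s + 18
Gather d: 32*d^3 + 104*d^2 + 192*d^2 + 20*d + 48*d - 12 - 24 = 32*d^3 + 296*d^2 + 68*d - 36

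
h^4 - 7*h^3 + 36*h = h*(h - 6)*(h - 3)*(h + 2)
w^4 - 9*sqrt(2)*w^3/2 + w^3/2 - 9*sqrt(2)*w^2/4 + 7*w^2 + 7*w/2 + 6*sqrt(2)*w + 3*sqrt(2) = (w + 1/2)*(w - 3*sqrt(2))*(w - 2*sqrt(2))*(w + sqrt(2)/2)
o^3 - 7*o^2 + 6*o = o*(o - 6)*(o - 1)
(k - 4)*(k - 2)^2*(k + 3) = k^4 - 5*k^3 - 4*k^2 + 44*k - 48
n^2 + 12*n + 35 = (n + 5)*(n + 7)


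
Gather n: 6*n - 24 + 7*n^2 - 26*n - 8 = 7*n^2 - 20*n - 32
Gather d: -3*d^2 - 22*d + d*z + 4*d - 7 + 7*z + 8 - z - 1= -3*d^2 + d*(z - 18) + 6*z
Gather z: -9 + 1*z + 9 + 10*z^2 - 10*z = 10*z^2 - 9*z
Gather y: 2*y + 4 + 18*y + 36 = 20*y + 40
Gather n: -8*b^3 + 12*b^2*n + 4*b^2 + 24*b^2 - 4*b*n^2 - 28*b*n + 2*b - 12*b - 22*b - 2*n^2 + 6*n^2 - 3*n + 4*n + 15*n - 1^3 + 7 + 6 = -8*b^3 + 28*b^2 - 32*b + n^2*(4 - 4*b) + n*(12*b^2 - 28*b + 16) + 12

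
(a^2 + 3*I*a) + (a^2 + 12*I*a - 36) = 2*a^2 + 15*I*a - 36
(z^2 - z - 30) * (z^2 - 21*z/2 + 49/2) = z^4 - 23*z^3/2 + 5*z^2 + 581*z/2 - 735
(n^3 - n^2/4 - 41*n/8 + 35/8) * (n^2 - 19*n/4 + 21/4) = n^5 - 5*n^4 + 21*n^3/16 + 877*n^2/32 - 763*n/16 + 735/32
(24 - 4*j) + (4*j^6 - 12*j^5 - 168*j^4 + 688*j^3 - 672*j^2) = 4*j^6 - 12*j^5 - 168*j^4 + 688*j^3 - 672*j^2 - 4*j + 24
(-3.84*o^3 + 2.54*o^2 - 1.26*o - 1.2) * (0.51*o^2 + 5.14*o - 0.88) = -1.9584*o^5 - 18.4422*o^4 + 15.7922*o^3 - 9.3236*o^2 - 5.0592*o + 1.056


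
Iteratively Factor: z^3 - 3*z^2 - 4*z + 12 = (z + 2)*(z^2 - 5*z + 6) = (z - 2)*(z + 2)*(z - 3)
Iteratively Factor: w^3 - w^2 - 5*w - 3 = (w + 1)*(w^2 - 2*w - 3) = (w + 1)^2*(w - 3)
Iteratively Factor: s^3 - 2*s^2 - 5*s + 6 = (s - 1)*(s^2 - s - 6) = (s - 3)*(s - 1)*(s + 2)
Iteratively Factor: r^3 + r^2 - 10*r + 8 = (r - 1)*(r^2 + 2*r - 8) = (r - 2)*(r - 1)*(r + 4)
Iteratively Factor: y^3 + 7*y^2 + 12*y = (y + 4)*(y^2 + 3*y) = (y + 3)*(y + 4)*(y)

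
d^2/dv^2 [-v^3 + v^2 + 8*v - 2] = 2 - 6*v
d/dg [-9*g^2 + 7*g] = 7 - 18*g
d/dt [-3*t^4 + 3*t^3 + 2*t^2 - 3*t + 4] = -12*t^3 + 9*t^2 + 4*t - 3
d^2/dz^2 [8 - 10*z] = 0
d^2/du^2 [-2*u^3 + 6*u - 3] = -12*u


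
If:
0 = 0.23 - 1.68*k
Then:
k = 0.14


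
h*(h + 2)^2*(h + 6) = h^4 + 10*h^3 + 28*h^2 + 24*h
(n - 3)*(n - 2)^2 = n^3 - 7*n^2 + 16*n - 12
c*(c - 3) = c^2 - 3*c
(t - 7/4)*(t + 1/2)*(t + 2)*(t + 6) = t^4 + 27*t^3/4 + 9*t^2/8 - 22*t - 21/2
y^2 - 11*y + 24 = (y - 8)*(y - 3)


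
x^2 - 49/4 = (x - 7/2)*(x + 7/2)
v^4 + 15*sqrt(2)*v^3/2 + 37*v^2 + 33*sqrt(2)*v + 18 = (v + sqrt(2)/2)*(v + sqrt(2))*(v + 3*sqrt(2))^2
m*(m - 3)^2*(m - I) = m^4 - 6*m^3 - I*m^3 + 9*m^2 + 6*I*m^2 - 9*I*m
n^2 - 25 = (n - 5)*(n + 5)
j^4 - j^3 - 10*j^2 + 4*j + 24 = (j - 3)*(j - 2)*(j + 2)^2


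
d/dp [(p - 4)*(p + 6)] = 2*p + 2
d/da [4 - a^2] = -2*a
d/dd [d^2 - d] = 2*d - 1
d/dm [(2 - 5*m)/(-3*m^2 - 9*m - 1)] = (-15*m^2 + 12*m + 23)/(9*m^4 + 54*m^3 + 87*m^2 + 18*m + 1)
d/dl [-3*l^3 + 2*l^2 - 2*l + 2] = -9*l^2 + 4*l - 2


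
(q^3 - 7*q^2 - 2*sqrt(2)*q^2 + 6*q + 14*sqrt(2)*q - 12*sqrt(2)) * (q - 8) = q^4 - 15*q^3 - 2*sqrt(2)*q^3 + 30*sqrt(2)*q^2 + 62*q^2 - 124*sqrt(2)*q - 48*q + 96*sqrt(2)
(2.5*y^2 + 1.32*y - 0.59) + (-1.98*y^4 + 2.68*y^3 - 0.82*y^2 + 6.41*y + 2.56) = -1.98*y^4 + 2.68*y^3 + 1.68*y^2 + 7.73*y + 1.97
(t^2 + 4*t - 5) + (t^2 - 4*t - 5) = 2*t^2 - 10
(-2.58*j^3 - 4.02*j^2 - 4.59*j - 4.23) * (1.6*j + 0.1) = -4.128*j^4 - 6.69*j^3 - 7.746*j^2 - 7.227*j - 0.423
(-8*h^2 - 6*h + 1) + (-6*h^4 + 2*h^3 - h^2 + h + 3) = -6*h^4 + 2*h^3 - 9*h^2 - 5*h + 4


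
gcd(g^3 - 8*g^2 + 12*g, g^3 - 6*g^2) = g^2 - 6*g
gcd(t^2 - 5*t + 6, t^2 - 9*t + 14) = t - 2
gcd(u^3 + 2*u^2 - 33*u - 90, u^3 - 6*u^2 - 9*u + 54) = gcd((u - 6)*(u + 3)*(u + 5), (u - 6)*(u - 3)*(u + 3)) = u^2 - 3*u - 18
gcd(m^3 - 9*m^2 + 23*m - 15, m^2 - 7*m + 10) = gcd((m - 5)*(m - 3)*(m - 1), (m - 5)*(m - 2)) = m - 5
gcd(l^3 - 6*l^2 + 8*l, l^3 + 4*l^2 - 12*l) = l^2 - 2*l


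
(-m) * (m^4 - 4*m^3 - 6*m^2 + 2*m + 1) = -m^5 + 4*m^4 + 6*m^3 - 2*m^2 - m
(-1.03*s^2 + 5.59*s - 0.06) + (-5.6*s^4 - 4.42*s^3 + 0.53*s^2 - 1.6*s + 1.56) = -5.6*s^4 - 4.42*s^3 - 0.5*s^2 + 3.99*s + 1.5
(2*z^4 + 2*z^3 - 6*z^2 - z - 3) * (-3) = -6*z^4 - 6*z^3 + 18*z^2 + 3*z + 9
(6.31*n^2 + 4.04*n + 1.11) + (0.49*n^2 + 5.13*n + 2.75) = 6.8*n^2 + 9.17*n + 3.86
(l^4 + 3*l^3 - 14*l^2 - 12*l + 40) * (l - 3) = l^5 - 23*l^3 + 30*l^2 + 76*l - 120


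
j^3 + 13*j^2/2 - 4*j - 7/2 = (j - 1)*(j + 1/2)*(j + 7)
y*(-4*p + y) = -4*p*y + y^2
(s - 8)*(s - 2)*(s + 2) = s^3 - 8*s^2 - 4*s + 32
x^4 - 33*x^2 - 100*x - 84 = (x - 7)*(x + 2)^2*(x + 3)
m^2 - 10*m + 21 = (m - 7)*(m - 3)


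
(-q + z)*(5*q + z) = -5*q^2 + 4*q*z + z^2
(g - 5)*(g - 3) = g^2 - 8*g + 15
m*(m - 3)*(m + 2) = m^3 - m^2 - 6*m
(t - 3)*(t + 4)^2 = t^3 + 5*t^2 - 8*t - 48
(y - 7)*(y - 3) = y^2 - 10*y + 21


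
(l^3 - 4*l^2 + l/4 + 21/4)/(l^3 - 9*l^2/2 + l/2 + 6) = (l - 7/2)/(l - 4)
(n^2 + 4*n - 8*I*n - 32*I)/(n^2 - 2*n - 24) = (n - 8*I)/(n - 6)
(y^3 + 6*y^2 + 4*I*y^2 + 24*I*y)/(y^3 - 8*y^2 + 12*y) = (y^2 + y*(6 + 4*I) + 24*I)/(y^2 - 8*y + 12)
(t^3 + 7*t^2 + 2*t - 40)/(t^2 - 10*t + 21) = (t^3 + 7*t^2 + 2*t - 40)/(t^2 - 10*t + 21)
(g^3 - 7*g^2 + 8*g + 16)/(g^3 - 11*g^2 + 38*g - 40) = (g^2 - 3*g - 4)/(g^2 - 7*g + 10)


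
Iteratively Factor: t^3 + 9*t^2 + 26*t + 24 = (t + 3)*(t^2 + 6*t + 8) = (t + 2)*(t + 3)*(t + 4)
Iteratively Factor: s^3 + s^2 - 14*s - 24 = (s + 2)*(s^2 - s - 12) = (s - 4)*(s + 2)*(s + 3)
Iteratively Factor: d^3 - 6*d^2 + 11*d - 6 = (d - 1)*(d^2 - 5*d + 6) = (d - 2)*(d - 1)*(d - 3)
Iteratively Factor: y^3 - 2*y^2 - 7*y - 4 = (y - 4)*(y^2 + 2*y + 1) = (y - 4)*(y + 1)*(y + 1)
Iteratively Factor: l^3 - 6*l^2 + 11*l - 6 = (l - 2)*(l^2 - 4*l + 3) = (l - 2)*(l - 1)*(l - 3)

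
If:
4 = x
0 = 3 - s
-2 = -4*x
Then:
No Solution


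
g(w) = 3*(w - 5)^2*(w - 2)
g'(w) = 3*(w - 5)^2 + 3*(w - 2)*(2*w - 10) = 9*(w - 5)*(w - 3)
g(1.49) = -18.85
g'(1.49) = 47.70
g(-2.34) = -701.46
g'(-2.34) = 352.76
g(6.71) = 41.32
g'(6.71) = 57.10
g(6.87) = 51.09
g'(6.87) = 65.13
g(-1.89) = -554.00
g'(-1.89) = 303.23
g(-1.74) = -509.70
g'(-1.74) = 287.53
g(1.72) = -9.04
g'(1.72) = 37.79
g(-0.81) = -284.56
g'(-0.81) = 199.22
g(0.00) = -150.00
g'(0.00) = 135.00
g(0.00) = -150.00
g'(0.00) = 135.00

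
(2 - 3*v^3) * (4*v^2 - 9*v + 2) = -12*v^5 + 27*v^4 - 6*v^3 + 8*v^2 - 18*v + 4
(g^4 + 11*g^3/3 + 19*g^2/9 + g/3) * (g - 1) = g^5 + 8*g^4/3 - 14*g^3/9 - 16*g^2/9 - g/3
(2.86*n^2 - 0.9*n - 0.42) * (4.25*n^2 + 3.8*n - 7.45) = 12.155*n^4 + 7.043*n^3 - 26.512*n^2 + 5.109*n + 3.129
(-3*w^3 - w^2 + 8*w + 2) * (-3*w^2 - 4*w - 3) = 9*w^5 + 15*w^4 - 11*w^3 - 35*w^2 - 32*w - 6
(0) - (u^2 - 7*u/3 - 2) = -u^2 + 7*u/3 + 2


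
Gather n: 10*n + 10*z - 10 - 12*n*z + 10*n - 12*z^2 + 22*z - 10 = n*(20 - 12*z) - 12*z^2 + 32*z - 20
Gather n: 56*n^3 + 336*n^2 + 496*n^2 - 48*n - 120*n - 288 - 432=56*n^3 + 832*n^2 - 168*n - 720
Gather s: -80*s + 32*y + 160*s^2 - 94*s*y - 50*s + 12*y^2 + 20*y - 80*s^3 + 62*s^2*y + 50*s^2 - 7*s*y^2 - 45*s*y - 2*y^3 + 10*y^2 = -80*s^3 + s^2*(62*y + 210) + s*(-7*y^2 - 139*y - 130) - 2*y^3 + 22*y^2 + 52*y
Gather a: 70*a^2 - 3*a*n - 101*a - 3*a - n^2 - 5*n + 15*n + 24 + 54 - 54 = 70*a^2 + a*(-3*n - 104) - n^2 + 10*n + 24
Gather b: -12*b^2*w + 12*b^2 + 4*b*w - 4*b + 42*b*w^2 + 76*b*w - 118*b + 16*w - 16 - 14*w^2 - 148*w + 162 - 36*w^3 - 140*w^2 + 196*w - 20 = b^2*(12 - 12*w) + b*(42*w^2 + 80*w - 122) - 36*w^3 - 154*w^2 + 64*w + 126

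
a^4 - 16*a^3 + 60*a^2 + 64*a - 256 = (a - 8)^2*(a - 2)*(a + 2)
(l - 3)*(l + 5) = l^2 + 2*l - 15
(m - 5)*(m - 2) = m^2 - 7*m + 10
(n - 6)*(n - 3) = n^2 - 9*n + 18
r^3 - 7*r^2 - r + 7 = (r - 7)*(r - 1)*(r + 1)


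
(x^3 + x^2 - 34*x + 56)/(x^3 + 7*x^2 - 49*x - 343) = (x^2 - 6*x + 8)/(x^2 - 49)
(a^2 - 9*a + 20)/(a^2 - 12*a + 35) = (a - 4)/(a - 7)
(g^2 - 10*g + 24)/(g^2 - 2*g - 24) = (g - 4)/(g + 4)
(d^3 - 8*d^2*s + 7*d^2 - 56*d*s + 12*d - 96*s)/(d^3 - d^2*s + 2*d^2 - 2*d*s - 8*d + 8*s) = (-d^2 + 8*d*s - 3*d + 24*s)/(-d^2 + d*s + 2*d - 2*s)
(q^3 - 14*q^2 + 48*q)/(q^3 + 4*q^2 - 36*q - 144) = q*(q - 8)/(q^2 + 10*q + 24)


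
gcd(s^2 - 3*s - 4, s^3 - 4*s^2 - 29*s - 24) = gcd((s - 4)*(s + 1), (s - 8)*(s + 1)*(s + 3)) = s + 1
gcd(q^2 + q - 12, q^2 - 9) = q - 3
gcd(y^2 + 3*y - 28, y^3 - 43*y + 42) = y + 7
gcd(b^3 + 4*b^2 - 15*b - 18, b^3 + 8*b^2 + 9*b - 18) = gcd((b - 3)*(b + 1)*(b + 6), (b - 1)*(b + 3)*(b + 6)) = b + 6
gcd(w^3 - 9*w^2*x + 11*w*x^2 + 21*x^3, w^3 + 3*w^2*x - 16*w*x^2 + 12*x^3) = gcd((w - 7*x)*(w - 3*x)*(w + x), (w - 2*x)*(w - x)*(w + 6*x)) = 1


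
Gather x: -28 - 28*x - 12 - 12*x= -40*x - 40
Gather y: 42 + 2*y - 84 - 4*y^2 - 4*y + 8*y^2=4*y^2 - 2*y - 42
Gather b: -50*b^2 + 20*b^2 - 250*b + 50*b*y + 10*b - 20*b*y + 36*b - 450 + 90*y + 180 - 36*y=-30*b^2 + b*(30*y - 204) + 54*y - 270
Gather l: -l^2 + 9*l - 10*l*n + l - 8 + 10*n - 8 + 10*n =-l^2 + l*(10 - 10*n) + 20*n - 16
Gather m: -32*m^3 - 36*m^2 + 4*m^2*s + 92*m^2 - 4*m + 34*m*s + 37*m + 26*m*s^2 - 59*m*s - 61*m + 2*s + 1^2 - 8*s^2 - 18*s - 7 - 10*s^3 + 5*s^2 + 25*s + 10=-32*m^3 + m^2*(4*s + 56) + m*(26*s^2 - 25*s - 28) - 10*s^3 - 3*s^2 + 9*s + 4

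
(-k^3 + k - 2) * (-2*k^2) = 2*k^5 - 2*k^3 + 4*k^2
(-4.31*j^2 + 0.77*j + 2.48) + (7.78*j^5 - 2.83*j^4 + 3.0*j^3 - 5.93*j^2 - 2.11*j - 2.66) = 7.78*j^5 - 2.83*j^4 + 3.0*j^3 - 10.24*j^2 - 1.34*j - 0.18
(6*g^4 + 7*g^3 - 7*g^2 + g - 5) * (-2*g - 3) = -12*g^5 - 32*g^4 - 7*g^3 + 19*g^2 + 7*g + 15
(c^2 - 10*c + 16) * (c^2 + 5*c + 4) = c^4 - 5*c^3 - 30*c^2 + 40*c + 64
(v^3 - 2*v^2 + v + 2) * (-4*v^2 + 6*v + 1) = -4*v^5 + 14*v^4 - 15*v^3 - 4*v^2 + 13*v + 2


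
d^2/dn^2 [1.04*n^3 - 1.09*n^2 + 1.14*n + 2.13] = 6.24*n - 2.18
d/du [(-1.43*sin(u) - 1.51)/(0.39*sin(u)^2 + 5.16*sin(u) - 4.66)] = (0.5577*sin(u)^2 + 1.1778*sin(u) + 14.4554)*cos(u)/(0.1521*sin(u)^4 + 4.0248*sin(u)^3 + 22.9908*sin(u)^2 - 48.0912*sin(u) + 21.7156)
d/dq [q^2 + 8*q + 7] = 2*q + 8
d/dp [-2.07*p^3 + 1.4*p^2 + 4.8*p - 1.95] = -6.21*p^2 + 2.8*p + 4.8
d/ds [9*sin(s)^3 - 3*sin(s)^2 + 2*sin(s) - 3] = (27*sin(s)^2 - 6*sin(s) + 2)*cos(s)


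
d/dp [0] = 0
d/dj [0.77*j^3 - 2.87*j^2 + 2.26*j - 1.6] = 2.31*j^2 - 5.74*j + 2.26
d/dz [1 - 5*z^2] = -10*z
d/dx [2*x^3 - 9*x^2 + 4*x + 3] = 6*x^2 - 18*x + 4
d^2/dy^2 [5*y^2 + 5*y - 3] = 10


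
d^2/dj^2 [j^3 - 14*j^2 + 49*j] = 6*j - 28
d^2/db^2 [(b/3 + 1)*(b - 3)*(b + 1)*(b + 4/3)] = 4*b^2 + 14*b/3 - 46/9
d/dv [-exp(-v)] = exp(-v)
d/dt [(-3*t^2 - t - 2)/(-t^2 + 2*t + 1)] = (-7*t^2 - 10*t + 3)/(t^4 - 4*t^3 + 2*t^2 + 4*t + 1)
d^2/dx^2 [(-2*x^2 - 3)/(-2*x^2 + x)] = 2*(4*x^3 + 36*x^2 - 18*x + 3)/(x^3*(8*x^3 - 12*x^2 + 6*x - 1))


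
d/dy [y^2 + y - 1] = 2*y + 1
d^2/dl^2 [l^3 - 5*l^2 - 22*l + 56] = 6*l - 10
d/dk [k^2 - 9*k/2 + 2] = 2*k - 9/2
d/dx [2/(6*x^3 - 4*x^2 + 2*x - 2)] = (-9*x^2 + 4*x - 1)/(3*x^3 - 2*x^2 + x - 1)^2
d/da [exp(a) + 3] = exp(a)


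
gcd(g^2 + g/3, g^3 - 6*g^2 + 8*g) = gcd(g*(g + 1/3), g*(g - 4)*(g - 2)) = g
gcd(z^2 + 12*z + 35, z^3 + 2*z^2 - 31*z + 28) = z + 7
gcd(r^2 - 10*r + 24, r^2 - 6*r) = r - 6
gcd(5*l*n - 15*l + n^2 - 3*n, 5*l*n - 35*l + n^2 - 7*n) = 5*l + n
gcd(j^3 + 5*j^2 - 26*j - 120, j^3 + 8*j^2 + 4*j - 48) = j^2 + 10*j + 24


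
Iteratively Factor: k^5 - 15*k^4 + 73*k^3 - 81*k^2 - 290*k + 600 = (k - 5)*(k^4 - 10*k^3 + 23*k^2 + 34*k - 120) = (k - 5)*(k + 2)*(k^3 - 12*k^2 + 47*k - 60) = (k - 5)*(k - 4)*(k + 2)*(k^2 - 8*k + 15) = (k - 5)*(k - 4)*(k - 3)*(k + 2)*(k - 5)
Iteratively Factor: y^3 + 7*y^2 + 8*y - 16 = (y + 4)*(y^2 + 3*y - 4) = (y + 4)^2*(y - 1)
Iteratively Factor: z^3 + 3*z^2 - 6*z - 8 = (z + 4)*(z^2 - z - 2) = (z - 2)*(z + 4)*(z + 1)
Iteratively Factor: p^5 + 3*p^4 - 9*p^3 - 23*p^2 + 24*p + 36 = (p - 2)*(p^4 + 5*p^3 + p^2 - 21*p - 18) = (p - 2)*(p + 3)*(p^3 + 2*p^2 - 5*p - 6) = (p - 2)*(p + 3)^2*(p^2 - p - 2) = (p - 2)*(p + 1)*(p + 3)^2*(p - 2)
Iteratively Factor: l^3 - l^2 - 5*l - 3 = (l + 1)*(l^2 - 2*l - 3) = (l + 1)^2*(l - 3)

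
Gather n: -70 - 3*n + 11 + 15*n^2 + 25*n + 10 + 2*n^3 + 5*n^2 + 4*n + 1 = 2*n^3 + 20*n^2 + 26*n - 48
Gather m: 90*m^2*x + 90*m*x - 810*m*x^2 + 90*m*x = 90*m^2*x + m*(-810*x^2 + 180*x)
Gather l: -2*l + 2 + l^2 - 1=l^2 - 2*l + 1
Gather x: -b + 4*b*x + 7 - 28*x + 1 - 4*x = -b + x*(4*b - 32) + 8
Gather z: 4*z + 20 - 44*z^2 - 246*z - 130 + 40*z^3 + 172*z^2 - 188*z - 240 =40*z^3 + 128*z^2 - 430*z - 350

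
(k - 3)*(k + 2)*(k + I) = k^3 - k^2 + I*k^2 - 6*k - I*k - 6*I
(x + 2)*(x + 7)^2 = x^3 + 16*x^2 + 77*x + 98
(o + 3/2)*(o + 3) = o^2 + 9*o/2 + 9/2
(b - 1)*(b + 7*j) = b^2 + 7*b*j - b - 7*j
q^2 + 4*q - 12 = (q - 2)*(q + 6)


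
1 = 1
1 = 1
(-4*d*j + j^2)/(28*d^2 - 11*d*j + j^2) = -j/(7*d - j)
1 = 1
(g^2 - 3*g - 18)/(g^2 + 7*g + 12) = (g - 6)/(g + 4)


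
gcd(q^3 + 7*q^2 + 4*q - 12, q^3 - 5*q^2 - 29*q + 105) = 1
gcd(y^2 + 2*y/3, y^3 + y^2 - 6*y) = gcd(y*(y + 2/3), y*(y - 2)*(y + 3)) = y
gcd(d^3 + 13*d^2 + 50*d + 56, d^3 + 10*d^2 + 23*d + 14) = d^2 + 9*d + 14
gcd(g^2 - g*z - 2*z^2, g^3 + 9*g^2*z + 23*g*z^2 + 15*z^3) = g + z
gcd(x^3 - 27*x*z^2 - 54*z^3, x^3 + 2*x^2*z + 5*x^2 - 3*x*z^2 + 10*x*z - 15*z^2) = x + 3*z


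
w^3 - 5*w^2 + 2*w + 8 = (w - 4)*(w - 2)*(w + 1)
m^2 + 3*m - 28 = (m - 4)*(m + 7)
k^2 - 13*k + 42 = (k - 7)*(k - 6)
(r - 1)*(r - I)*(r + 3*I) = r^3 - r^2 + 2*I*r^2 + 3*r - 2*I*r - 3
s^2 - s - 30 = (s - 6)*(s + 5)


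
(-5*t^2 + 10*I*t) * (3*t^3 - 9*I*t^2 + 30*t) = -15*t^5 + 75*I*t^4 - 60*t^3 + 300*I*t^2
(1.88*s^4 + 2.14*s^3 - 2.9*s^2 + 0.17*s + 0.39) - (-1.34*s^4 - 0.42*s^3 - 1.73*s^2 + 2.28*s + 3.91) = 3.22*s^4 + 2.56*s^3 - 1.17*s^2 - 2.11*s - 3.52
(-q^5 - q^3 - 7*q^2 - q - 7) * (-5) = 5*q^5 + 5*q^3 + 35*q^2 + 5*q + 35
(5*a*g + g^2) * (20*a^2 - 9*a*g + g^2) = 100*a^3*g - 25*a^2*g^2 - 4*a*g^3 + g^4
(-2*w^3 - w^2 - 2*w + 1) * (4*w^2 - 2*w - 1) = -8*w^5 - 4*w^3 + 9*w^2 - 1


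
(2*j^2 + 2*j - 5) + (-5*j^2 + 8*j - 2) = -3*j^2 + 10*j - 7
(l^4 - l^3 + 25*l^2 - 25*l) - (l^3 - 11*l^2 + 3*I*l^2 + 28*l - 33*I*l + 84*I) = l^4 - 2*l^3 + 36*l^2 - 3*I*l^2 - 53*l + 33*I*l - 84*I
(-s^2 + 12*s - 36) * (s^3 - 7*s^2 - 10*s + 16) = -s^5 + 19*s^4 - 110*s^3 + 116*s^2 + 552*s - 576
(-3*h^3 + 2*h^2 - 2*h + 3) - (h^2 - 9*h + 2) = -3*h^3 + h^2 + 7*h + 1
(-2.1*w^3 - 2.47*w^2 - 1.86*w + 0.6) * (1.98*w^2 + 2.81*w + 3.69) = -4.158*w^5 - 10.7916*w^4 - 18.3725*w^3 - 13.1529*w^2 - 5.1774*w + 2.214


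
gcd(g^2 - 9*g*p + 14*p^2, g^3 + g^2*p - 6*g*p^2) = -g + 2*p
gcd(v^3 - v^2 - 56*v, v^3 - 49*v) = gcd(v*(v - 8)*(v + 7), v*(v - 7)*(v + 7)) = v^2 + 7*v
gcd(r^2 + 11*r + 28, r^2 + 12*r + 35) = r + 7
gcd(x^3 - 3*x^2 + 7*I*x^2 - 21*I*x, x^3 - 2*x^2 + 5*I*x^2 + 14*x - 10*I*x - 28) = x + 7*I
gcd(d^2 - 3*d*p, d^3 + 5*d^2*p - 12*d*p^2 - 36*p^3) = -d + 3*p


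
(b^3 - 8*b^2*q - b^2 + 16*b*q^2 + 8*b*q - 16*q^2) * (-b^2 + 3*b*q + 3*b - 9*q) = -b^5 + 11*b^4*q + 4*b^4 - 40*b^3*q^2 - 44*b^3*q - 3*b^3 + 48*b^2*q^3 + 160*b^2*q^2 + 33*b^2*q - 192*b*q^3 - 120*b*q^2 + 144*q^3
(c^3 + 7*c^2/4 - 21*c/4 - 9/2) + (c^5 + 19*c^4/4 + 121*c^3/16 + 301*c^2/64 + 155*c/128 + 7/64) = c^5 + 19*c^4/4 + 137*c^3/16 + 413*c^2/64 - 517*c/128 - 281/64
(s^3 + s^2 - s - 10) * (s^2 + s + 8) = s^5 + 2*s^4 + 8*s^3 - 3*s^2 - 18*s - 80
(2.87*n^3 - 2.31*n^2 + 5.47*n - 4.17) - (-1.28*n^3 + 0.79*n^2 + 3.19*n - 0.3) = 4.15*n^3 - 3.1*n^2 + 2.28*n - 3.87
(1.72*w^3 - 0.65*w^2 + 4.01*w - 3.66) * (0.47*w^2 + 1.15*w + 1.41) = 0.8084*w^5 + 1.6725*w^4 + 3.5624*w^3 + 1.9748*w^2 + 1.4451*w - 5.1606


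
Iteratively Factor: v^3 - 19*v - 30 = (v + 2)*(v^2 - 2*v - 15) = (v - 5)*(v + 2)*(v + 3)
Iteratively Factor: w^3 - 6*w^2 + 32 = (w - 4)*(w^2 - 2*w - 8) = (w - 4)*(w + 2)*(w - 4)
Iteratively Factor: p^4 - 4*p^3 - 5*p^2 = (p)*(p^3 - 4*p^2 - 5*p) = p*(p + 1)*(p^2 - 5*p) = p^2*(p + 1)*(p - 5)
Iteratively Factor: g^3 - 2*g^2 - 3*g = (g)*(g^2 - 2*g - 3) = g*(g - 3)*(g + 1)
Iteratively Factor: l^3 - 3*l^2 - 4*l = (l - 4)*(l^2 + l) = (l - 4)*(l + 1)*(l)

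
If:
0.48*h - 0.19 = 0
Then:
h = 0.40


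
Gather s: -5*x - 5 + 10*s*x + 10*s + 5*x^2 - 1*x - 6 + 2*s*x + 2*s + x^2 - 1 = s*(12*x + 12) + 6*x^2 - 6*x - 12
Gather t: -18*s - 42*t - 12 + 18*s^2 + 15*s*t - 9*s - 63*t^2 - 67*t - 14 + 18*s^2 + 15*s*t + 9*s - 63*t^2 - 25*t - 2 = 36*s^2 - 18*s - 126*t^2 + t*(30*s - 134) - 28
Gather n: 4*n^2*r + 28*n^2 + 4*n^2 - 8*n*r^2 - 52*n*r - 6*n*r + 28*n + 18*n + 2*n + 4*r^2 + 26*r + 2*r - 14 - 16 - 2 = n^2*(4*r + 32) + n*(-8*r^2 - 58*r + 48) + 4*r^2 + 28*r - 32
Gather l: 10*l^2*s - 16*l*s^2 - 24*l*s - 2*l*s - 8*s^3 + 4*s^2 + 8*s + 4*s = 10*l^2*s + l*(-16*s^2 - 26*s) - 8*s^3 + 4*s^2 + 12*s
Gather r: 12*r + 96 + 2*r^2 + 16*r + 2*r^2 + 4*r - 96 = 4*r^2 + 32*r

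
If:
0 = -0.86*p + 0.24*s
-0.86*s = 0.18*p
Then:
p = 0.00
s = 0.00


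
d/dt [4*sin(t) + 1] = 4*cos(t)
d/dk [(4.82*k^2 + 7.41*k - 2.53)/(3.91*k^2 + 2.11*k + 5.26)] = (-18.8029*k^2 + 70.491*k + 44.3149)/(15.2881*k^4 + 16.5002*k^3 + 45.5853*k^2 + 22.1972*k + 27.6676)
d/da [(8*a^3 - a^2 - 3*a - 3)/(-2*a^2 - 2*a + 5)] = (-16*a^4 - 32*a^3 + 116*a^2 - 22*a - 21)/(4*a^4 + 8*a^3 - 16*a^2 - 20*a + 25)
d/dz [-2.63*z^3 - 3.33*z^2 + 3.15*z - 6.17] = -7.89*z^2 - 6.66*z + 3.15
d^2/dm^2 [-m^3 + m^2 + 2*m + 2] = 2 - 6*m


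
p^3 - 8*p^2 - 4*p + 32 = (p - 8)*(p - 2)*(p + 2)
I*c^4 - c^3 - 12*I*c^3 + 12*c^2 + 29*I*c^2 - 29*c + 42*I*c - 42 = (c - 7)*(c - 6)*(c + I)*(I*c + I)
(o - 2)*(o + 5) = o^2 + 3*o - 10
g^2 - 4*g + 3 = (g - 3)*(g - 1)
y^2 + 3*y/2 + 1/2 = (y + 1/2)*(y + 1)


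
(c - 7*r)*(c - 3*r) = c^2 - 10*c*r + 21*r^2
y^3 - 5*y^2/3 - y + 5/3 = (y - 5/3)*(y - 1)*(y + 1)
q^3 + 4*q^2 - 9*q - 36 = (q - 3)*(q + 3)*(q + 4)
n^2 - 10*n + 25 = (n - 5)^2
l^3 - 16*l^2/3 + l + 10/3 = (l - 5)*(l - 1)*(l + 2/3)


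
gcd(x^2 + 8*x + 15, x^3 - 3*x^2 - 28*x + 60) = x + 5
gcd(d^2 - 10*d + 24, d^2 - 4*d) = d - 4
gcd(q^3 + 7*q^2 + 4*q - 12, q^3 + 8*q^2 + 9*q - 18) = q^2 + 5*q - 6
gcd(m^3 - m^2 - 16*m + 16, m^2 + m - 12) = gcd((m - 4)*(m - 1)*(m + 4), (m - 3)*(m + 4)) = m + 4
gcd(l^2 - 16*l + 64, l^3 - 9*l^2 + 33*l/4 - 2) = l - 8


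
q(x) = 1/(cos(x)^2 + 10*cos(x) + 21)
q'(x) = (2*sin(x)*cos(x) + 10*sin(x))/(cos(x)^2 + 10*cos(x) + 21)^2 = 2*(cos(x) + 5)*sin(x)/(cos(x)^2 + 10*cos(x) + 21)^2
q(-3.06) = 0.08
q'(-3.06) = -0.00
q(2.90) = 0.08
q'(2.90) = 0.01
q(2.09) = 0.06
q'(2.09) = 0.03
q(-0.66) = 0.03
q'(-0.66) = -0.01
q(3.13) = 0.08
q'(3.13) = 0.00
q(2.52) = 0.07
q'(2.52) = 0.03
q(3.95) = 0.07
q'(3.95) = -0.03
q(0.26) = 0.03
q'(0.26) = 0.00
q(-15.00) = 0.07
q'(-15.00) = -0.03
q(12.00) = 0.03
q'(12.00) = -0.00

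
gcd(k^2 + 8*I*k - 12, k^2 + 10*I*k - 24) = k + 6*I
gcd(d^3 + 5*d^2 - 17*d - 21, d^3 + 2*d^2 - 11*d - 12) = d^2 - 2*d - 3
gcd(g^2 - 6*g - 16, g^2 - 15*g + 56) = g - 8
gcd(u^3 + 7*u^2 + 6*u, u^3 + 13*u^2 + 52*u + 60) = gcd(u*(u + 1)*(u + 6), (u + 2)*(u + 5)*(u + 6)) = u + 6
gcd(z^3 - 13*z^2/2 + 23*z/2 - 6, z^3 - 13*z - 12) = z - 4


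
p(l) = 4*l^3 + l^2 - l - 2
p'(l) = 12*l^2 + 2*l - 1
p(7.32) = 1613.16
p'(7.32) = 656.63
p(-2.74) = -74.04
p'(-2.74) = 83.61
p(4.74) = 441.71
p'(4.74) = 278.09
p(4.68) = 425.24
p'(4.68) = 271.19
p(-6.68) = -1143.01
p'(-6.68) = 521.11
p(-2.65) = -66.77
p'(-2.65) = 77.97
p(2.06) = 35.15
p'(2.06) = 54.04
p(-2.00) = -28.00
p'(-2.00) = 43.00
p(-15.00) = -13262.00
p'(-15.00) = 2669.00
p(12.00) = 7042.00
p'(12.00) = 1751.00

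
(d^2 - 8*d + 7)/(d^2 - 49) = (d - 1)/(d + 7)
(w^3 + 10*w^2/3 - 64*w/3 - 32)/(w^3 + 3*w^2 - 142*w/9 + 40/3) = 3*(3*w^2 - 8*w - 16)/(9*w^2 - 27*w + 20)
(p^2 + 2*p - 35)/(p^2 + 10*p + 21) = (p - 5)/(p + 3)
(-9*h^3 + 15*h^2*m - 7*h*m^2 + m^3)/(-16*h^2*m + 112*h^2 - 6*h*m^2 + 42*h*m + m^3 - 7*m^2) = (9*h^3 - 15*h^2*m + 7*h*m^2 - m^3)/(16*h^2*m - 112*h^2 + 6*h*m^2 - 42*h*m - m^3 + 7*m^2)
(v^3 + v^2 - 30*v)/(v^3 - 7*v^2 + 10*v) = (v + 6)/(v - 2)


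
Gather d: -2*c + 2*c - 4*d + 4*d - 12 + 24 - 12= 0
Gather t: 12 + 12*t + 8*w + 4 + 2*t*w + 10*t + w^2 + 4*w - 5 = t*(2*w + 22) + w^2 + 12*w + 11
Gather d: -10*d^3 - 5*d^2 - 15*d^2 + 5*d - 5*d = -10*d^3 - 20*d^2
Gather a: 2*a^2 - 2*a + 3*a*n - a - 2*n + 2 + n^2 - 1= 2*a^2 + a*(3*n - 3) + n^2 - 2*n + 1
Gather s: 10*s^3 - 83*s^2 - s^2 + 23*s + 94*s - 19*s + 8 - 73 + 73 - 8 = 10*s^3 - 84*s^2 + 98*s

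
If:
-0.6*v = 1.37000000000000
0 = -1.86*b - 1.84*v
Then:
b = 2.26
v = -2.28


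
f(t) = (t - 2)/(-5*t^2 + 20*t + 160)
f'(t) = (t - 2)*(10*t - 20)/(-5*t^2 + 20*t + 160)^2 + 1/(-5*t^2 + 20*t + 160)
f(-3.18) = -0.11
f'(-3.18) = 0.15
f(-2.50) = -0.06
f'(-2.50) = 0.05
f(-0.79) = -0.02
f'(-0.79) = 0.01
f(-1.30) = -0.03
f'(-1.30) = 0.01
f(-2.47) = -0.06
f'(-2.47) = 0.04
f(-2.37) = -0.05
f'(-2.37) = 0.04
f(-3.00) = -0.09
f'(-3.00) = 0.10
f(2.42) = 0.00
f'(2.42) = 0.01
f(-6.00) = 0.06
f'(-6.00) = 0.03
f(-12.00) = 0.02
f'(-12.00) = 0.00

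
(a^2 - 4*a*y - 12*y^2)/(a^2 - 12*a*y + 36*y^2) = (-a - 2*y)/(-a + 6*y)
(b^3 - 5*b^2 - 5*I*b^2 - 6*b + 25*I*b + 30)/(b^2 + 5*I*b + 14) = (b^2 - b*(5 + 3*I) + 15*I)/(b + 7*I)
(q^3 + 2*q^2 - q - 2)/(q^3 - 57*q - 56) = (q^2 + q - 2)/(q^2 - q - 56)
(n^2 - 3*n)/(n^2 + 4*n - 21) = n/(n + 7)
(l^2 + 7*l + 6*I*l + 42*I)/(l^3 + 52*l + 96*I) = (l + 7)/(l^2 - 6*I*l + 16)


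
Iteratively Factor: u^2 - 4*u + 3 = (u - 1)*(u - 3)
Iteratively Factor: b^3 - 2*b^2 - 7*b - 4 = (b + 1)*(b^2 - 3*b - 4) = (b - 4)*(b + 1)*(b + 1)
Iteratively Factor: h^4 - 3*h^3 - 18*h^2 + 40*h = (h - 2)*(h^3 - h^2 - 20*h) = (h - 5)*(h - 2)*(h^2 + 4*h) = h*(h - 5)*(h - 2)*(h + 4)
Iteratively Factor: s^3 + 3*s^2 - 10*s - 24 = (s + 2)*(s^2 + s - 12) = (s - 3)*(s + 2)*(s + 4)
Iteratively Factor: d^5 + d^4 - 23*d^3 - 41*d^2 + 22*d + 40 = (d - 1)*(d^4 + 2*d^3 - 21*d^2 - 62*d - 40) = (d - 1)*(d + 4)*(d^3 - 2*d^2 - 13*d - 10) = (d - 1)*(d + 2)*(d + 4)*(d^2 - 4*d - 5) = (d - 5)*(d - 1)*(d + 2)*(d + 4)*(d + 1)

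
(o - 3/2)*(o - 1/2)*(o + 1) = o^3 - o^2 - 5*o/4 + 3/4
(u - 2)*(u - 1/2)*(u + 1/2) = u^3 - 2*u^2 - u/4 + 1/2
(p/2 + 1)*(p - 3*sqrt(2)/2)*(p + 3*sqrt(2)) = p^3/2 + p^2 + 3*sqrt(2)*p^2/4 - 9*p/2 + 3*sqrt(2)*p/2 - 9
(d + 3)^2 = d^2 + 6*d + 9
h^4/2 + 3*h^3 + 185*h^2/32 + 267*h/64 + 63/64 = (h/2 + 1/4)*(h + 3/4)*(h + 7/4)*(h + 3)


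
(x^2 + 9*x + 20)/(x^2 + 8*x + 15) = (x + 4)/(x + 3)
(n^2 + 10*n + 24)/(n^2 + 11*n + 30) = (n + 4)/(n + 5)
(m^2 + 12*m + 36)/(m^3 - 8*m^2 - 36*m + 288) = (m + 6)/(m^2 - 14*m + 48)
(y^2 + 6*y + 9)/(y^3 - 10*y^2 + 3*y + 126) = (y + 3)/(y^2 - 13*y + 42)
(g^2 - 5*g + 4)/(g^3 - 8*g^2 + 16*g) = (g - 1)/(g*(g - 4))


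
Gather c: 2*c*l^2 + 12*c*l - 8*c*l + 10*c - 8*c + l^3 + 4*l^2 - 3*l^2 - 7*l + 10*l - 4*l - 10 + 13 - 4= c*(2*l^2 + 4*l + 2) + l^3 + l^2 - l - 1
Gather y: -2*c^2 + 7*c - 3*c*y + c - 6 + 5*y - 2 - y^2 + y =-2*c^2 + 8*c - y^2 + y*(6 - 3*c) - 8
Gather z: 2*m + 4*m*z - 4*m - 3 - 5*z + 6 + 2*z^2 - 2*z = -2*m + 2*z^2 + z*(4*m - 7) + 3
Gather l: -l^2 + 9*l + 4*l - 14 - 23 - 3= -l^2 + 13*l - 40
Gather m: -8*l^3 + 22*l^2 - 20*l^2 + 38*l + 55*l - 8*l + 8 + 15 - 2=-8*l^3 + 2*l^2 + 85*l + 21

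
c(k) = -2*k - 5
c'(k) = -2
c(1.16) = -7.32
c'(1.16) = -2.00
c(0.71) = -6.42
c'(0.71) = -2.00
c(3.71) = -12.42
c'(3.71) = -2.00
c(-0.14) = -4.72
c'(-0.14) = -2.00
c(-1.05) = -2.90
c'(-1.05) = -2.00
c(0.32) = -5.64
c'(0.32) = -2.00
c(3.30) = -11.60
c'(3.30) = -2.00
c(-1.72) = -1.56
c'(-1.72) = -2.00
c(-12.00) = 19.00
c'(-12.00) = -2.00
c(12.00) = -29.00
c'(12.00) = -2.00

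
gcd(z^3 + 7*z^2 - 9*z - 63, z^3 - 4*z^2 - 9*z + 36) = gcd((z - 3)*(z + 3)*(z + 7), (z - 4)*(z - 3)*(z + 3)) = z^2 - 9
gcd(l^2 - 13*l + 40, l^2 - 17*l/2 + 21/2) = 1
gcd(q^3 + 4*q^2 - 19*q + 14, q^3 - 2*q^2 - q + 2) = q^2 - 3*q + 2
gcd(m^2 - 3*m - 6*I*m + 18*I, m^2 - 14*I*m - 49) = 1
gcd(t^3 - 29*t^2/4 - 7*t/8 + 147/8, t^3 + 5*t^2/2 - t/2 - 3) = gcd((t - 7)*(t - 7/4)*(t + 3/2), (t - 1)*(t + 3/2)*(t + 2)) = t + 3/2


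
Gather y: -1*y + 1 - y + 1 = 2 - 2*y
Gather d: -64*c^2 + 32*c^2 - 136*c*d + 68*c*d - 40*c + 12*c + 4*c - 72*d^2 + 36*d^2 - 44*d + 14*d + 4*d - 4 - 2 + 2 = -32*c^2 - 24*c - 36*d^2 + d*(-68*c - 26) - 4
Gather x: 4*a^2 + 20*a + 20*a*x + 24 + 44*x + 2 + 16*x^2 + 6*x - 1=4*a^2 + 20*a + 16*x^2 + x*(20*a + 50) + 25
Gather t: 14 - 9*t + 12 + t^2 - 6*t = t^2 - 15*t + 26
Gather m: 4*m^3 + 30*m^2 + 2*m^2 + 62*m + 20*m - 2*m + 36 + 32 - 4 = 4*m^3 + 32*m^2 + 80*m + 64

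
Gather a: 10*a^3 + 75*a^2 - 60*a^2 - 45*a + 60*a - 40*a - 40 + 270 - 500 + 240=10*a^3 + 15*a^2 - 25*a - 30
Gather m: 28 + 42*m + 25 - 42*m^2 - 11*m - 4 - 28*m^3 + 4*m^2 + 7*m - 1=-28*m^3 - 38*m^2 + 38*m + 48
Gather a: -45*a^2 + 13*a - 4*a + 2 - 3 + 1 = -45*a^2 + 9*a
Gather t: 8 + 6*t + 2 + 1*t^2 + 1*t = t^2 + 7*t + 10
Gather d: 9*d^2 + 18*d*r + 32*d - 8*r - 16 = 9*d^2 + d*(18*r + 32) - 8*r - 16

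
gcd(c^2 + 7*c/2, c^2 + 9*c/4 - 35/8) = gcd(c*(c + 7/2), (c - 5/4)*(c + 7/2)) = c + 7/2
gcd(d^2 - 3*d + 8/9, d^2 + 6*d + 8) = 1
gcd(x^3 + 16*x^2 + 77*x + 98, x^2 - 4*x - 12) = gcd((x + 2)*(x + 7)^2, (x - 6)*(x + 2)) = x + 2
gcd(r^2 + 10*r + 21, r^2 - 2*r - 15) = r + 3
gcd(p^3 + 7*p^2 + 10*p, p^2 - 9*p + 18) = 1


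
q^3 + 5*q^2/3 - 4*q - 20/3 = (q - 2)*(q + 5/3)*(q + 2)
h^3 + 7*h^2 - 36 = (h - 2)*(h + 3)*(h + 6)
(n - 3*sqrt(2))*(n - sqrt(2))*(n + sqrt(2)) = n^3 - 3*sqrt(2)*n^2 - 2*n + 6*sqrt(2)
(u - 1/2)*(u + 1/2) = u^2 - 1/4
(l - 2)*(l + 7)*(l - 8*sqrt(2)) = l^3 - 8*sqrt(2)*l^2 + 5*l^2 - 40*sqrt(2)*l - 14*l + 112*sqrt(2)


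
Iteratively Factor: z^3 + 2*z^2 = (z)*(z^2 + 2*z) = z*(z + 2)*(z)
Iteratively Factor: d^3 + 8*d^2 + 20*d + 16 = (d + 2)*(d^2 + 6*d + 8) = (d + 2)*(d + 4)*(d + 2)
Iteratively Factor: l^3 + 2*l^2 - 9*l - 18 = (l + 3)*(l^2 - l - 6) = (l - 3)*(l + 3)*(l + 2)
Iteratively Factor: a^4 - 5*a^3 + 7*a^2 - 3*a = (a)*(a^3 - 5*a^2 + 7*a - 3) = a*(a - 3)*(a^2 - 2*a + 1) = a*(a - 3)*(a - 1)*(a - 1)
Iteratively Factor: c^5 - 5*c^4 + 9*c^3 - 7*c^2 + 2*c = (c - 2)*(c^4 - 3*c^3 + 3*c^2 - c) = (c - 2)*(c - 1)*(c^3 - 2*c^2 + c) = (c - 2)*(c - 1)^2*(c^2 - c) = (c - 2)*(c - 1)^3*(c)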